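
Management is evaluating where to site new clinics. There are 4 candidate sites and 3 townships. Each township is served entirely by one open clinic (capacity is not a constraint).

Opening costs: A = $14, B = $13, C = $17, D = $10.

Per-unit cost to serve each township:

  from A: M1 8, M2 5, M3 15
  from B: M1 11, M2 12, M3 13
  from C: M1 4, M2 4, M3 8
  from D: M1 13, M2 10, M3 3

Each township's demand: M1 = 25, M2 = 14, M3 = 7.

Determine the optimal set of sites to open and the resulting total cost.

For any fixed open set, each township goes to its cheapest open site; total = fixed + service.
{C, D}: M1→C 4·25=100, M2→C 4·14=56, M3→D 3·7=21. Service 177; fixed 27; total 204.
{B, C, D}: service 177 + fixed 40 = 217
{A, C, D}: M1→C 4·25=100, M2→C 4·14=56, M3→D 3·7=21. Service 177; fixed 41; total 218.
{A, B, C, D}: service 177 + fixed 54 = 231
No other subset beats 204.

Open C and D; minimum total cost 204.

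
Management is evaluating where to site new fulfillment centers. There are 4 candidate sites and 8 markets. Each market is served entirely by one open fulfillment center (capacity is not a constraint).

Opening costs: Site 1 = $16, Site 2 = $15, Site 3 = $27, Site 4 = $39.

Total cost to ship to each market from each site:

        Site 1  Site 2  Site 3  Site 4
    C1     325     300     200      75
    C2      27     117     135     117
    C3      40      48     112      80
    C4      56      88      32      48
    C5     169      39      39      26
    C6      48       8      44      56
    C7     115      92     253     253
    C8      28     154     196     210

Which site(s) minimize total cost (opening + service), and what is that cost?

Open Site 1, Site 2 and Site 4; minimum total cost 414.

For any fixed open set, each market goes to its cheapest open site; total = fixed + service.
{Site 1, Site 2, Site 4}: C1→Site 4 75, C2→Site 1 27, C3→Site 1 40, C4→Site 4 48, C5→Site 4 26, C6→Site 2 8, C7→Site 2 92, C8→Site 1 28. Service 344; fixed 70; total 414.
{Site 1, Site 2, Site 3, Site 4}: service 328 + fixed 97 = 425
{Site 1, Site 4}: service 407 + fixed 55 = 462
{Site 2}: C1→Site 2 300, C2→Site 2 117, C3→Site 2 48, C4→Site 2 88, C5→Site 2 39, C6→Site 2 8, C7→Site 2 92, C8→Site 2 154. Service 846; fixed 15; total 861.
No other subset beats 414.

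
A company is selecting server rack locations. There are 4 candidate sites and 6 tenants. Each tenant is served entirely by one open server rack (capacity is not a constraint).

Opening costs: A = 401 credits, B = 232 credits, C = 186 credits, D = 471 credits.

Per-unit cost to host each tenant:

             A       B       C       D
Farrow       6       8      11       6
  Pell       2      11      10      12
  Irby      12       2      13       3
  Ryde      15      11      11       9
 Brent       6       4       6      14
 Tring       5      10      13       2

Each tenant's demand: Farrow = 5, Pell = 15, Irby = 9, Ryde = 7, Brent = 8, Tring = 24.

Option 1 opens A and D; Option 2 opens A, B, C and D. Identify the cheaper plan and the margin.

Option 1: {A, D}: Farrow→A 6·5=30, Pell→A 2·15=30, Irby→D 3·9=27, Ryde→D 9·7=63, Brent→A 6·8=48, Tring→D 2·24=48. Service 246; fixed 872; total 1118.
Option 2: {A, B, C, D}: Farrow→A 6·5=30, Pell→A 2·15=30, Irby→B 2·9=18, Ryde→D 9·7=63, Brent→B 4·8=32, Tring→D 2·24=48. Service 221; fixed 1290; total 1511.
Difference: |1118 − 1511| = 393.

Option 1 is cheaper by 393.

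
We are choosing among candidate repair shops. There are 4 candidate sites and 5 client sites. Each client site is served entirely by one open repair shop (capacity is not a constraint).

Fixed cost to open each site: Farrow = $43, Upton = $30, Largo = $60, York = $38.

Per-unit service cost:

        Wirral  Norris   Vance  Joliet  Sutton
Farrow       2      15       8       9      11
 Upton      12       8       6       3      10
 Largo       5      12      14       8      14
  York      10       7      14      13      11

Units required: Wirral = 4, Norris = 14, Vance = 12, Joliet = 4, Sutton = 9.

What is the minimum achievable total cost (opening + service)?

For any fixed open set, each client site goes to its cheapest open site; total = fixed + service.
{Upton}: Wirral→Upton 12·4=48, Norris→Upton 8·14=112, Vance→Upton 6·12=72, Joliet→Upton 3·4=12, Sutton→Upton 10·9=90. Service 334; fixed 30; total 364.
{Farrow, Upton}: Wirral→Farrow 2·4=8, Norris→Upton 8·14=112, Vance→Upton 6·12=72, Joliet→Upton 3·4=12, Sutton→Upton 10·9=90. Service 294; fixed 73; total 367.
{Upton, York}: service 312 + fixed 68 = 380
{Farrow, Upton, Largo, York}: Wirral→Farrow 2·4=8, Norris→York 7·14=98, Vance→Upton 6·12=72, Joliet→Upton 3·4=12, Sutton→Upton 10·9=90. Service 280; fixed 171; total 451.
No other subset beats 364.

Minimum total cost: 364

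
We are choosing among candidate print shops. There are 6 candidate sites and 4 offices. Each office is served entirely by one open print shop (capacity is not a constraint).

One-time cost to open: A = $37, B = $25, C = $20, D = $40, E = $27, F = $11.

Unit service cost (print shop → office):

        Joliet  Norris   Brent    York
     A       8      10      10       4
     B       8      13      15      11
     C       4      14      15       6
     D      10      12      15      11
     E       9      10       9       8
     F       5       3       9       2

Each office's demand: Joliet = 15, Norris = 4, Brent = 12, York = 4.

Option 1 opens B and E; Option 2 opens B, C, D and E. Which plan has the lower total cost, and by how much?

Option 1: {B, E}: Joliet→B 8·15=120, Norris→E 10·4=40, Brent→E 9·12=108, York→E 8·4=32. Service 300; fixed 52; total 352.
Option 2: {B, C, D, E}: Joliet→C 4·15=60, Norris→E 10·4=40, Brent→E 9·12=108, York→C 6·4=24. Service 232; fixed 112; total 344.
Difference: |352 − 344| = 8.

Option 2 is cheaper by 8.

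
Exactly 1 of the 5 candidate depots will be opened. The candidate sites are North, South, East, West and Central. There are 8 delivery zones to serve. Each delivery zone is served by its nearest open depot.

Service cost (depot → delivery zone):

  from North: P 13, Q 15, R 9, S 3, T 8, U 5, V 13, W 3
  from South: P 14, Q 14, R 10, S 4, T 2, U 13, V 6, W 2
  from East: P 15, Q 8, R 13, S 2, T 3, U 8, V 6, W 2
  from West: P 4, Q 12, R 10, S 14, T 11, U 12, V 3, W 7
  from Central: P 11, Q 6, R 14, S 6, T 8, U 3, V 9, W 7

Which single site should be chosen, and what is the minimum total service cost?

With exactly 1 open, each delivery zone uses its cheapest among the chosen.
{East}: P→East 15, Q→East 8, R→East 13, S→East 2, T→East 3, U→East 8, V→East 6, W→East 2. Service cost 57.
{Central}: service cost 64
{South}: service cost 65
Among all 5 size-1 choices, {East} is lowest.

Choose East only; total service cost 57.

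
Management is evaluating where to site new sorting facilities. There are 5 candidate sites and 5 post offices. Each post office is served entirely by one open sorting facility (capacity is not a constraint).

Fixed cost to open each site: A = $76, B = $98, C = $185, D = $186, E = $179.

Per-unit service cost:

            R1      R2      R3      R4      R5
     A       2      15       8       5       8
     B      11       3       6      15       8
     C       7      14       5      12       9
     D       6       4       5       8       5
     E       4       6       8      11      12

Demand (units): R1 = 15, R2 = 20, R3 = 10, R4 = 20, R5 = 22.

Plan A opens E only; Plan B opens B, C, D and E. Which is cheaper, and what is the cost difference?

Plan A is cheaper by 165.

Plan A: {E}: R1→E 4·15=60, R2→E 6·20=120, R3→E 8·10=80, R4→E 11·20=220, R5→E 12·22=264. Service 744; fixed 179; total 923.
Plan B: {B, C, D, E}: R1→E 4·15=60, R2→B 3·20=60, R3→C 5·10=50, R4→D 8·20=160, R5→D 5·22=110. Service 440; fixed 648; total 1088.
Difference: |923 − 1088| = 165.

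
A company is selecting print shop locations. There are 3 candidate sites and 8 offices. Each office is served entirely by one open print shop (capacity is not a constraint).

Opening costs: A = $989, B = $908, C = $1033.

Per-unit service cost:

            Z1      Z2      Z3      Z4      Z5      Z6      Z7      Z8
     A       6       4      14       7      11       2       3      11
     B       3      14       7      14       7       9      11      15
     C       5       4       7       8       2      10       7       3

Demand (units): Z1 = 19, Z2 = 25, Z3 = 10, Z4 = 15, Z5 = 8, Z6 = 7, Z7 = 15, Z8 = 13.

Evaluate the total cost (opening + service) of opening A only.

Total cost: 1738

Each office is assigned to its cheapest site among the open ones.
{A}: Z1→A 6·19=114, Z2→A 4·25=100, Z3→A 14·10=140, Z4→A 7·15=105, Z5→A 11·8=88, Z6→A 2·7=14, Z7→A 3·15=45, Z8→A 11·13=143. Service 749; fixed 989; total 1738.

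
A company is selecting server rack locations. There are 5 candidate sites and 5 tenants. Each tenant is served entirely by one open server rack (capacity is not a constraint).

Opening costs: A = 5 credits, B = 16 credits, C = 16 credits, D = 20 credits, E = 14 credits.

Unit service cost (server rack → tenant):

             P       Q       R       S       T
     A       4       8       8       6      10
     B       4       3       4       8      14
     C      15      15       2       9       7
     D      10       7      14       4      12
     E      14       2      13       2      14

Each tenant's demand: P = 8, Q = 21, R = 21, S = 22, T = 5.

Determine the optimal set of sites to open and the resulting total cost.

Open A, C and E; minimum total cost 230.

For any fixed open set, each tenant goes to its cheapest open site; total = fixed + service.
{A, C, E}: P→A 4·8=32, Q→E 2·21=42, R→C 2·21=42, S→E 2·22=44, T→C 7·5=35. Service 195; fixed 35; total 230.
{B, C, E}: P→B 4·8=32, Q→E 2·21=42, R→C 2·21=42, S→E 2·22=44, T→C 7·5=35. Service 195; fixed 46; total 241.
{A, B, C, E}: P→A 4·8=32, Q→E 2·21=42, R→C 2·21=42, S→E 2·22=44, T→C 7·5=35. Service 195; fixed 51; total 246.
{A, B, C, D, E}: service 195 + fixed 71 = 266
No other subset beats 230.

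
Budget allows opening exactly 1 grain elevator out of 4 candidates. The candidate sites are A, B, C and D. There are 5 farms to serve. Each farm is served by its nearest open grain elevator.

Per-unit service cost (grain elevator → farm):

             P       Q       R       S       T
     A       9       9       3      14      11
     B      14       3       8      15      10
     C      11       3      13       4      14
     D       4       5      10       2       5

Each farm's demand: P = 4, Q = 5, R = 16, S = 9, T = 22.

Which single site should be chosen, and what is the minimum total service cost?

Choose D only; total service cost 329.

With exactly 1 open, each farm uses its cheapest among the chosen.
{D}: P→D 4·4=16, Q→D 5·5=25, R→D 10·16=160, S→D 2·9=18, T→D 5·22=110. Service cost 329.
{A}: service cost 497
{B}: service cost 554
Among all 4 size-1 choices, {D} is lowest.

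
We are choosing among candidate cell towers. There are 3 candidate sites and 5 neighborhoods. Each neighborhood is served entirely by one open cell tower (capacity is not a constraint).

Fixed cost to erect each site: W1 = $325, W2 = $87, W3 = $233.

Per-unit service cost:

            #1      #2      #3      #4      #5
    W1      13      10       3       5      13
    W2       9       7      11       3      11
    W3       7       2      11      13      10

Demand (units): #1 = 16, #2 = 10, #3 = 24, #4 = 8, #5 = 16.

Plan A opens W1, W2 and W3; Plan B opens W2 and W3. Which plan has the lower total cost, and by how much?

Plan A: {W1, W2, W3}: #1→W3 7·16=112, #2→W3 2·10=20, #3→W1 3·24=72, #4→W2 3·8=24, #5→W3 10·16=160. Service 388; fixed 645; total 1033.
Plan B: {W2, W3}: #1→W3 7·16=112, #2→W3 2·10=20, #3→W2 11·24=264, #4→W2 3·8=24, #5→W3 10·16=160. Service 580; fixed 320; total 900.
Difference: |1033 − 900| = 133.

Plan B is cheaper by 133.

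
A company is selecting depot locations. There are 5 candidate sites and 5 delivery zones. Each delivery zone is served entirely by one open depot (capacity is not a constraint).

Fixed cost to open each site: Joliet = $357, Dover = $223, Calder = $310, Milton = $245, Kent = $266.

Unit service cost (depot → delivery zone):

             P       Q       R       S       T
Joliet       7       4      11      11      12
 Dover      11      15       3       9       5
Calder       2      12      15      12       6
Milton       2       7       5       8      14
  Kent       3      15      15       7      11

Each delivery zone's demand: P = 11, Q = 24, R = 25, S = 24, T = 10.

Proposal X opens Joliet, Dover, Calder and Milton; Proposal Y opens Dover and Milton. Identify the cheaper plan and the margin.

Proposal X: {Joliet, Dover, Calder, Milton}: P→Calder 2·11=22, Q→Joliet 4·24=96, R→Dover 3·25=75, S→Milton 8·24=192, T→Dover 5·10=50. Service 435; fixed 1135; total 1570.
Proposal Y: {Dover, Milton}: P→Milton 2·11=22, Q→Milton 7·24=168, R→Dover 3·25=75, S→Milton 8·24=192, T→Dover 5·10=50. Service 507; fixed 468; total 975.
Difference: |1570 − 975| = 595.

Proposal Y is cheaper by 595.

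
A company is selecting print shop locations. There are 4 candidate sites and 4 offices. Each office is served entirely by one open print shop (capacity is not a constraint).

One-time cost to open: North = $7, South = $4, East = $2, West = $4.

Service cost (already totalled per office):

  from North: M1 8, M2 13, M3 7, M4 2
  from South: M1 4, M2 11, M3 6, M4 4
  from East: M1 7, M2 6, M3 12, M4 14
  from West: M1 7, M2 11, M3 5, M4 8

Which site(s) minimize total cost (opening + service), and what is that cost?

For any fixed open set, each office goes to its cheapest open site; total = fixed + service.
{South, East}: M1→South 4, M2→East 6, M3→South 6, M4→South 4. Service 20; fixed 6; total 26.
{South}: service 25 + fixed 4 = 29
{South, East, West}: service 19 + fixed 10 = 29
{North, South, East, West}: service 17 + fixed 17 = 34
(All 15 nonempty subsets were checked; South and East is lowest.)

Open South and East; minimum total cost 26.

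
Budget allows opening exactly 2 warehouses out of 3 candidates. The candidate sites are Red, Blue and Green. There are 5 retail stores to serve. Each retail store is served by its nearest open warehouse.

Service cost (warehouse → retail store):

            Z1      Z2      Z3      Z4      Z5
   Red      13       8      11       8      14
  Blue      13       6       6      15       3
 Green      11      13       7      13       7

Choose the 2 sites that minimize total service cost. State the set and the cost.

With exactly 2 open, each retail store uses its cheapest among the chosen.
{Red, Blue}: Z1→Red 13, Z2→Blue 6, Z3→Blue 6, Z4→Red 8, Z5→Blue 3. Service cost 36.
{Blue, Green}: service cost 39
{Red, Green}: service cost 41
Among all 3 size-2 choices, {Red, Blue} is lowest.

Choose Red and Blue; total service cost 36.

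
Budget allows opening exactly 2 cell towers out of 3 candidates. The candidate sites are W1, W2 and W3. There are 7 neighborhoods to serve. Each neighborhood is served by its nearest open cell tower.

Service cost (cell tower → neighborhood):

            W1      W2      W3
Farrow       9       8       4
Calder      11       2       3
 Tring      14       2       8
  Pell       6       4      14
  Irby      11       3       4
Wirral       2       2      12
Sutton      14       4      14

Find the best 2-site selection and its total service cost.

Choose W2 and W3; total service cost 21.

With exactly 2 open, each neighborhood uses its cheapest among the chosen.
{W2, W3}: Farrow→W3 4, Calder→W2 2, Tring→W2 2, Pell→W2 4, Irby→W2 3, Wirral→W2 2, Sutton→W2 4. Service cost 21.
{W1, W2}: service cost 25
{W1, W3}: service cost 41
Among all 3 size-2 choices, {W2, W3} is lowest.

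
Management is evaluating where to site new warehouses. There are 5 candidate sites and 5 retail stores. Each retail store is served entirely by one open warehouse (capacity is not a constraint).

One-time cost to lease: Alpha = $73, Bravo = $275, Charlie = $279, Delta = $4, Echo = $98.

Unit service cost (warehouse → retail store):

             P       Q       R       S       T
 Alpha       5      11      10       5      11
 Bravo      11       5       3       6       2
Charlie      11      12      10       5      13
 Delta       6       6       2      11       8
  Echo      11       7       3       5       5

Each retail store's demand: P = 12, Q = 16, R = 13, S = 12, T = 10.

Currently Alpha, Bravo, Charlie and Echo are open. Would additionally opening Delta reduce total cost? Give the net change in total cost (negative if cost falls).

Current service cost with {Alpha, Bravo, Charlie, Echo}: 259.
Adding Delta: each retail store re-picks its cheapest; new service cost 246, saving 13.
Extra fixed cost: 4. Net change = 4 − 13 = -9.
(Totals: 984 → 975.)

Yes — net change −9 (cost falls by 9).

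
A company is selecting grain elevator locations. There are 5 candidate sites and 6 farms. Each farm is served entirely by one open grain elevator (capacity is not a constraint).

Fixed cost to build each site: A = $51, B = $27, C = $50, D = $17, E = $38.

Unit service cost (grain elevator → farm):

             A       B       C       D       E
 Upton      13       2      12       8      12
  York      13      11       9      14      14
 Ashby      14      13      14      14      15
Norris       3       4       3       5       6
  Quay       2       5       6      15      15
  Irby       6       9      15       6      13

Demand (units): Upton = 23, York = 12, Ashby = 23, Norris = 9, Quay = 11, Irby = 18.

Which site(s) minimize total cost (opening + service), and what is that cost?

For any fixed open set, each farm goes to its cheapest open site; total = fixed + service.
{A, B}: Upton→B 2·23=46, York→B 11·12=132, Ashby→B 13·23=299, Norris→A 3·9=27, Quay→A 2·11=22, Irby→A 6·18=108. Service 634; fixed 78; total 712.
{B, D}: service 676 + fixed 44 = 720
{A, B, D}: service 634 + fixed 95 = 729
{A, B, C, D, E}: Upton→B 2·23=46, York→C 9·12=108, Ashby→B 13·23=299, Norris→A 3·9=27, Quay→A 2·11=22, Irby→A 6·18=108. Service 610; fixed 183; total 793.
No other subset beats 712.

Open A and B; minimum total cost 712.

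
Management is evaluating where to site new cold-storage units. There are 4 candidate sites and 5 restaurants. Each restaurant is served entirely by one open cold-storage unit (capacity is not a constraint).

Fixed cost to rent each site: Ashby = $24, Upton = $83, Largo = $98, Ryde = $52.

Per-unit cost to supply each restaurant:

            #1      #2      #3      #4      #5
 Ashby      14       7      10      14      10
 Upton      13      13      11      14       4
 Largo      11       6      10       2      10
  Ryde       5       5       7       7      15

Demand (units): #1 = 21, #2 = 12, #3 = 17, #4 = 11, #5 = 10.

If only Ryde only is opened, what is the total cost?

Each restaurant is assigned to its cheapest site among the open ones.
{Ryde}: #1→Ryde 5·21=105, #2→Ryde 5·12=60, #3→Ryde 7·17=119, #4→Ryde 7·11=77, #5→Ryde 15·10=150. Service 511; fixed 52; total 563.

Total cost: 563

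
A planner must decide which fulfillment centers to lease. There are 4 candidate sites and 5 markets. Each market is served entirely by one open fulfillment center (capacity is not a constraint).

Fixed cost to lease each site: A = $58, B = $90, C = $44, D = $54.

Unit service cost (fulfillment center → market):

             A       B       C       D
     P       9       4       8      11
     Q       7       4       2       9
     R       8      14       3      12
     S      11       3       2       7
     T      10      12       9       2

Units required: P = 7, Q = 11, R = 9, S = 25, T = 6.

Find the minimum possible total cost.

Minimum total cost: 253

For any fixed open set, each market goes to its cheapest open site; total = fixed + service.
{C}: P→C 8·7=56, Q→C 2·11=22, R→C 3·9=27, S→C 2·25=50, T→C 9·6=54. Service 209; fixed 44; total 253.
{C, D}: service 167 + fixed 98 = 265
{A, C}: P→C 8·7=56, Q→C 2·11=22, R→C 3·9=27, S→C 2·25=50, T→C 9·6=54. Service 209; fixed 102; total 311.
{A, B, C, D}: service 139 + fixed 246 = 385
No other subset beats 253.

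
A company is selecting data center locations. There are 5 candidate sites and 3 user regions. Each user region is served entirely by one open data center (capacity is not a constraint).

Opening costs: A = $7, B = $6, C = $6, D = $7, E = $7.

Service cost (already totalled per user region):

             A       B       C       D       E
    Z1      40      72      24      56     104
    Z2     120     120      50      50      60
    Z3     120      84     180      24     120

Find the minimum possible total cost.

Minimum total cost: 111

For any fixed open set, each user region goes to its cheapest open site; total = fixed + service.
{C, D}: Z1→C 24, Z2→C 50, Z3→D 24. Service 98; fixed 13; total 111.
{B, C, D}: Z1→C 24, Z2→C 50, Z3→D 24. Service 98; fixed 19; total 117.
{A, C, D}: Z1→C 24, Z2→C 50, Z3→D 24. Service 98; fixed 20; total 118.
{A, B, C, D, E}: service 98 + fixed 33 = 131
No other subset beats 111.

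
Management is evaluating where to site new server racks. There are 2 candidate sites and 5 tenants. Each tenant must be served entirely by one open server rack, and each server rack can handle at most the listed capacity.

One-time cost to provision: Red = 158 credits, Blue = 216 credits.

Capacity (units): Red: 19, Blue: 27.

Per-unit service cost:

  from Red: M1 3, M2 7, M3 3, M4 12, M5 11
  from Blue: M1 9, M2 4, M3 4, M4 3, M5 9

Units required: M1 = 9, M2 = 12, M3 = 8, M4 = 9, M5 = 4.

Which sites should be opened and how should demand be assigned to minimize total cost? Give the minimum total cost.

Open {Red, Blue}: M1→Red 3·9=27, M2→Blue 4·12=48, M3→Red 3·8=24, M4→Blue 3·9=27, M5→Blue 9·4=36.
Loads: Red carries 17/19, Blue carries 25/27. Service 162; fixed 374; total 536.
Next best feasible plan costs 625.

Minimum total cost: 536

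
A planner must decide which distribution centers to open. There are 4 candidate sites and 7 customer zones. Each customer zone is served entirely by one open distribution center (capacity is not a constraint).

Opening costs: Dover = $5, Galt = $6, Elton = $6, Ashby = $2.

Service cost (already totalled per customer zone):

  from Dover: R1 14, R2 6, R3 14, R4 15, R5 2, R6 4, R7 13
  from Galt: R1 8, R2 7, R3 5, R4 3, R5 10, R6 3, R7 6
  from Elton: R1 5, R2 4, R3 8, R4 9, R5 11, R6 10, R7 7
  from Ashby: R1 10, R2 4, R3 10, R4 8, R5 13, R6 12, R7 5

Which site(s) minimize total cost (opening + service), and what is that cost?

Open Dover, Galt and Ashby; minimum total cost 43.

For any fixed open set, each customer zone goes to its cheapest open site; total = fixed + service.
{Dover, Galt, Ashby}: R1→Galt 8, R2→Ashby 4, R3→Galt 5, R4→Galt 3, R5→Dover 2, R6→Galt 3, R7→Ashby 5. Service 30; fixed 13; total 43.
{Dover, Galt}: service 33 + fixed 11 = 44
{Dover, Galt, Elton}: service 28 + fixed 17 = 45
{Dover, Galt, Elton, Ashby}: R1→Elton 5, R2→Elton 4, R3→Galt 5, R4→Galt 3, R5→Dover 2, R6→Galt 3, R7→Ashby 5. Service 27; fixed 19; total 46.
No other subset beats 43.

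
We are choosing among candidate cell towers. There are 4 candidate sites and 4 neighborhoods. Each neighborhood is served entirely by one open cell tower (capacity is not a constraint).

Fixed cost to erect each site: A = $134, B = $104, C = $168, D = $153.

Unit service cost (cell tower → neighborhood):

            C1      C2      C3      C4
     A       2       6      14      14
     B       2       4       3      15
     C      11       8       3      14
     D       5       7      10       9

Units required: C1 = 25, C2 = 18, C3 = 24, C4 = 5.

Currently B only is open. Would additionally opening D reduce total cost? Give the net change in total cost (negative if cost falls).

No — net change +123 (cost rises by 123).

Current service cost with {B}: 269.
Adding D: each neighborhood re-picks its cheapest; new service cost 239, saving 30.
Extra fixed cost: 153. Net change = 153 − 30 = 123.
(Totals: 373 → 496.)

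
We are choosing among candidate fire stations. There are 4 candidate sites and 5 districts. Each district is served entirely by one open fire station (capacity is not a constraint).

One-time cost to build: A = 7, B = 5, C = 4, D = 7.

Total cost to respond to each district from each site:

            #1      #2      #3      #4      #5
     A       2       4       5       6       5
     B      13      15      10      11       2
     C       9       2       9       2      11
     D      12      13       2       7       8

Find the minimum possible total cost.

For any fixed open set, each district goes to its cheapest open site; total = fixed + service.
{A, C}: #1→A 2, #2→C 2, #3→A 5, #4→C 2, #5→A 5. Service 16; fixed 11; total 27.
{A}: service 22 + fixed 7 = 29
{A, B, C}: service 13 + fixed 16 = 29
{A, B, C, D}: #1→A 2, #2→C 2, #3→D 2, #4→C 2, #5→B 2. Service 10; fixed 23; total 33.
No other subset beats 27.

Minimum total cost: 27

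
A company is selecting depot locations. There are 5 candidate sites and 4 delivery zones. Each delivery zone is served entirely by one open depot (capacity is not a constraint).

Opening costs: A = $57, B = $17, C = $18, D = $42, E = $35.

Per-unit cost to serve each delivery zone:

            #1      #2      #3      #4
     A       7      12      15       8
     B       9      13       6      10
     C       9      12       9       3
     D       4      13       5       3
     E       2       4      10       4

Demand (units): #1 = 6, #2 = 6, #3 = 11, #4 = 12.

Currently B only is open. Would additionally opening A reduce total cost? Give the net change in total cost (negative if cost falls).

Current service cost with {B}: 318.
Adding A: each delivery zone re-picks its cheapest; new service cost 276, saving 42.
Extra fixed cost: 57. Net change = 57 − 42 = 15.
(Totals: 335 → 350.)

No — net change +15 (cost rises by 15).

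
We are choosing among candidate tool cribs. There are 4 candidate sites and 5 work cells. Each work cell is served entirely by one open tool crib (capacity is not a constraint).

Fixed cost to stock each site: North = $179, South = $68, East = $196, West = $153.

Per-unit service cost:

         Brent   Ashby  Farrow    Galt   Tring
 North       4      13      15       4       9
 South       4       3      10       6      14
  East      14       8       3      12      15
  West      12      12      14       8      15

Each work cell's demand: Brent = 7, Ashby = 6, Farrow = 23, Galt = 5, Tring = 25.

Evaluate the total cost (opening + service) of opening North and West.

Each work cell is assigned to its cheapest site among the open ones.
{North, West}: Brent→North 4·7=28, Ashby→West 12·6=72, Farrow→West 14·23=322, Galt→North 4·5=20, Tring→North 9·25=225. Service 667; fixed 332; total 999.

Total cost: 999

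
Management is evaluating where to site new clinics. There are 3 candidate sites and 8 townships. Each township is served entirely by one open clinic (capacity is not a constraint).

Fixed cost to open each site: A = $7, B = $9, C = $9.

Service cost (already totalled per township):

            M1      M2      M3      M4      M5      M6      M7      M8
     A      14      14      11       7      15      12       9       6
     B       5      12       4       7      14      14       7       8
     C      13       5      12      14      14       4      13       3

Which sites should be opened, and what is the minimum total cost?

For any fixed open set, each township goes to its cheapest open site; total = fixed + service.
{B, C}: M1→B 5, M2→C 5, M3→B 4, M4→B 7, M5→B 14, M6→C 4, M7→B 7, M8→C 3. Service 49; fixed 18; total 67.
{A, B, C}: M1→B 5, M2→C 5, M3→B 4, M4→A 7, M5→B 14, M6→C 4, M7→B 7, M8→C 3. Service 49; fixed 25; total 74.
{B}: M1→B 5, M2→B 12, M3→B 4, M4→B 7, M5→B 14, M6→B 14, M7→B 7, M8→B 8. Service 71; fixed 9; total 80.
{A}: M1→A 14, M2→A 14, M3→A 11, M4→A 7, M5→A 15, M6→A 12, M7→A 9, M8→A 6. Service 88; fixed 7; total 95.
(All 7 nonempty subsets were checked; B and C is lowest.)

Open B and C; minimum total cost 67.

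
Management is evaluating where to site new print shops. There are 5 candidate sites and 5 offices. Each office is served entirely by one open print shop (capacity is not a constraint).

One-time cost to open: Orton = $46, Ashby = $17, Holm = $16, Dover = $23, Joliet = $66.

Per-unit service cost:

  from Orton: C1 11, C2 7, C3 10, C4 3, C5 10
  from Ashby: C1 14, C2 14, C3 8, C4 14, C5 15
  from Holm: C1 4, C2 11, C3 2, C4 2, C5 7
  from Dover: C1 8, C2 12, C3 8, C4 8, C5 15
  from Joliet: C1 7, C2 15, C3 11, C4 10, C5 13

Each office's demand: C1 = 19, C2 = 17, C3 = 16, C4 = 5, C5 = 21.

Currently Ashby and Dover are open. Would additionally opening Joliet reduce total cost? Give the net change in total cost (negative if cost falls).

Current service cost with {Ashby, Dover}: 839.
Adding Joliet: each office re-picks its cheapest; new service cost 778, saving 61.
Extra fixed cost: 66. Net change = 66 − 61 = 5.
(Totals: 879 → 884.)

No — net change +5 (cost rises by 5).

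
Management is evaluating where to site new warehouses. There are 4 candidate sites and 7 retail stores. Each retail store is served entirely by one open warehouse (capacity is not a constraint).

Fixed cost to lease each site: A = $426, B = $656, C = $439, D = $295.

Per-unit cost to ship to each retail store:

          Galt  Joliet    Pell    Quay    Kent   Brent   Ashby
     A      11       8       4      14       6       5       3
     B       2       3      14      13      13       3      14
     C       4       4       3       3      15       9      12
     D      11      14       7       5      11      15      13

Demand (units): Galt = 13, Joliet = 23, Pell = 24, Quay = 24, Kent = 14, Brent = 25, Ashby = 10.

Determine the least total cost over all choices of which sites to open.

For any fixed open set, each retail store goes to its cheapest open site; total = fixed + service.
{C}: Galt→C 4·13=52, Joliet→C 4·23=92, Pell→C 3·24=72, Quay→C 3·24=72, Kent→C 15·14=210, Brent→C 9·25=225, Ashby→C 12·10=120. Service 843; fixed 439; total 1282.
{A, C}: Galt→C 4·13=52, Joliet→C 4·23=92, Pell→C 3·24=72, Quay→C 3·24=72, Kent→A 6·14=84, Brent→A 5·25=125, Ashby→A 3·10=30. Service 527; fixed 865; total 1392.
{A}: Galt→A 11·13=143, Joliet→A 8·23=184, Pell→A 4·24=96, Quay→A 14·24=336, Kent→A 6·14=84, Brent→A 5·25=125, Ashby→A 3·10=30. Service 998; fixed 426; total 1424.
{A, B, C, D}: service 428 + fixed 1816 = 2244
No other subset beats 1282.

Minimum total cost: 1282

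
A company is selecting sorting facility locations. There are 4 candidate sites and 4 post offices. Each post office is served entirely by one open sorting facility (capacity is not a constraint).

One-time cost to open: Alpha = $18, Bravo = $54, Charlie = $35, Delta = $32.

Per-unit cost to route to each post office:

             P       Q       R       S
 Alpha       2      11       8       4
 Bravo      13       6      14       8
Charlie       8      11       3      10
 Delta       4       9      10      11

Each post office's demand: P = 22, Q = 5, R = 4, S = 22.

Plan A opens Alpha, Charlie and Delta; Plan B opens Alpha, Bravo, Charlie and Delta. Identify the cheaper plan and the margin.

Plan A: {Alpha, Charlie, Delta}: P→Alpha 2·22=44, Q→Delta 9·5=45, R→Charlie 3·4=12, S→Alpha 4·22=88. Service 189; fixed 85; total 274.
Plan B: {Alpha, Bravo, Charlie, Delta}: P→Alpha 2·22=44, Q→Bravo 6·5=30, R→Charlie 3·4=12, S→Alpha 4·22=88. Service 174; fixed 139; total 313.
Difference: |274 − 313| = 39.

Plan A is cheaper by 39.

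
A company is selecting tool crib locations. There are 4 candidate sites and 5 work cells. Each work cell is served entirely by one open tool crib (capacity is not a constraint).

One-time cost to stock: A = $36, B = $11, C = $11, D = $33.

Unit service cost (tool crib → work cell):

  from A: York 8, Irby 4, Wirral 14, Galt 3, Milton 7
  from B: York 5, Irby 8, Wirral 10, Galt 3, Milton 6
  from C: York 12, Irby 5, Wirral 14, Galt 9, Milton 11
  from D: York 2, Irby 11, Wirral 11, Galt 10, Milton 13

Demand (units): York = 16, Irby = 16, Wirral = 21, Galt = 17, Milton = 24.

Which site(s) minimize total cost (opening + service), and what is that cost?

For any fixed open set, each work cell goes to its cheapest open site; total = fixed + service.
{B, C, D}: York→D 2·16=32, Irby→C 5·16=80, Wirral→B 10·21=210, Galt→B 3·17=51, Milton→B 6·24=144. Service 517; fixed 55; total 572.
{A, B, D}: York→D 2·16=32, Irby→A 4·16=64, Wirral→B 10·21=210, Galt→A 3·17=51, Milton→B 6·24=144. Service 501; fixed 80; total 581.
{B, C}: service 565 + fixed 22 = 587
{A, B, C, D}: service 501 + fixed 91 = 592
No other subset beats 572.

Open B, C and D; minimum total cost 572.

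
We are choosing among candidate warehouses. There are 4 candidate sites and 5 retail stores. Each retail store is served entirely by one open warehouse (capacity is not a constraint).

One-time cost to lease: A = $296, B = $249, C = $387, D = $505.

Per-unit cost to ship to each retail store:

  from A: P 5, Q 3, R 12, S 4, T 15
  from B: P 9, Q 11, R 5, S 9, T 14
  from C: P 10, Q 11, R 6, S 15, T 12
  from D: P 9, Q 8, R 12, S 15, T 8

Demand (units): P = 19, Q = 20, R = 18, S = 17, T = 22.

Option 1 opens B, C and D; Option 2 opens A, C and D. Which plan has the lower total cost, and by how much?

Option 1: {B, C, D}: P→B 9·19=171, Q→D 8·20=160, R→B 5·18=90, S→B 9·17=153, T→D 8·22=176. Service 750; fixed 1141; total 1891.
Option 2: {A, C, D}: P→A 5·19=95, Q→A 3·20=60, R→C 6·18=108, S→A 4·17=68, T→D 8·22=176. Service 507; fixed 1188; total 1695.
Difference: |1891 − 1695| = 196.

Option 2 is cheaper by 196.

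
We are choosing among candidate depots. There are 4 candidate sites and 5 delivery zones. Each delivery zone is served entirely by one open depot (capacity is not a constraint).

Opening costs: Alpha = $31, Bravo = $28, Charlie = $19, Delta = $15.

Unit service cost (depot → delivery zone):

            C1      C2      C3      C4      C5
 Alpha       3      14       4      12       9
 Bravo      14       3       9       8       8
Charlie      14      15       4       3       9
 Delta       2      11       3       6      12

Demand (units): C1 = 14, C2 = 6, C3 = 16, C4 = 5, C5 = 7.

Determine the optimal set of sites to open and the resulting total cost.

For any fixed open set, each delivery zone goes to its cheapest open site; total = fixed + service.
{Bravo, Delta}: C1→Delta 2·14=28, C2→Bravo 3·6=18, C3→Delta 3·16=48, C4→Delta 6·5=30, C5→Bravo 8·7=56. Service 180; fixed 43; total 223.
{Bravo, Charlie, Delta}: service 165 + fixed 62 = 227
{Alpha, Bravo, Delta}: service 180 + fixed 74 = 254
{Alpha, Bravo, Charlie, Delta}: C1→Delta 2·14=28, C2→Bravo 3·6=18, C3→Delta 3·16=48, C4→Charlie 3·5=15, C5→Bravo 8·7=56. Service 165; fixed 93; total 258.
No other subset beats 223.

Open Bravo and Delta; minimum total cost 223.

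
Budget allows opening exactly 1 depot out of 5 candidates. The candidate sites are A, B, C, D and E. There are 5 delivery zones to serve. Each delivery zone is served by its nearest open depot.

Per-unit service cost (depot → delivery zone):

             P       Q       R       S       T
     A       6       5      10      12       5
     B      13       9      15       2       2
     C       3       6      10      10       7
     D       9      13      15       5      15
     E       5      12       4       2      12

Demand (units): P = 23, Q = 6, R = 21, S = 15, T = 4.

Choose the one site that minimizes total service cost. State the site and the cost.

With exactly 1 open, each delivery zone uses its cheapest among the chosen.
{E}: P→E 5·23=115, Q→E 12·6=72, R→E 4·21=84, S→E 2·15=30, T→E 12·4=48. Service cost 349.
{C}: service cost 493
{A}: service cost 578
Among all 5 size-1 choices, {E} is lowest.

Choose E only; total service cost 349.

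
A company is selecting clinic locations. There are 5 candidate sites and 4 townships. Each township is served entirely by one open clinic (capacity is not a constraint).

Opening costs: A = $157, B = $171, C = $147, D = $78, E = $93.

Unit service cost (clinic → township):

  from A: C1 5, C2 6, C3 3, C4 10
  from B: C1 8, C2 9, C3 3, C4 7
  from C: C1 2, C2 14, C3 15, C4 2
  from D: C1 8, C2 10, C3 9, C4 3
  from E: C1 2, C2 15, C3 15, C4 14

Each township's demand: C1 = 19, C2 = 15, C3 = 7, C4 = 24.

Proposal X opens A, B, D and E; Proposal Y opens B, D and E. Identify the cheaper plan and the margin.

Proposal X: {A, B, D, E}: C1→E 2·19=38, C2→A 6·15=90, C3→A 3·7=21, C4→D 3·24=72. Service 221; fixed 499; total 720.
Proposal Y: {B, D, E}: C1→E 2·19=38, C2→B 9·15=135, C3→B 3·7=21, C4→D 3·24=72. Service 266; fixed 342; total 608.
Difference: |720 − 608| = 112.

Proposal Y is cheaper by 112.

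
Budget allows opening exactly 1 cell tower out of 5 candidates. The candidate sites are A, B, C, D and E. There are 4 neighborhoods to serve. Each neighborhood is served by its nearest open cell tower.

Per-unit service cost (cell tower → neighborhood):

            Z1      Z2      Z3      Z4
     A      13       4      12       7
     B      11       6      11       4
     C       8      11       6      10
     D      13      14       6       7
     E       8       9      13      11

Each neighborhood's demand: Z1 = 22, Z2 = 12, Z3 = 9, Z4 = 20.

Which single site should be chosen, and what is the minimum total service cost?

With exactly 1 open, each neighborhood uses its cheapest among the chosen.
{B}: Z1→B 11·22=242, Z2→B 6·12=72, Z3→B 11·9=99, Z4→B 4·20=80. Service cost 493.
{C}: service cost 562
{A}: service cost 582
Among all 5 size-1 choices, {B} is lowest.

Choose B only; total service cost 493.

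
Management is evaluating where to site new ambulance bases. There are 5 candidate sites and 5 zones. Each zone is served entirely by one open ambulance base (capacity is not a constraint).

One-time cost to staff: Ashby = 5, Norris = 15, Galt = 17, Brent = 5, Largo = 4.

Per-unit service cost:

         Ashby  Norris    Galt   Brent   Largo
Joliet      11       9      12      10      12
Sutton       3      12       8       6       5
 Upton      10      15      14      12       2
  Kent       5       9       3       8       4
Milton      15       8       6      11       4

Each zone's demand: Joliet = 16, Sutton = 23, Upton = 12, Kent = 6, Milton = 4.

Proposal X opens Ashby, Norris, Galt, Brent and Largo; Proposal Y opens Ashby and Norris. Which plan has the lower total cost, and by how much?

Proposal X: {Ashby, Norris, Galt, Brent, Largo}: Joliet→Norris 9·16=144, Sutton→Ashby 3·23=69, Upton→Largo 2·12=24, Kent→Galt 3·6=18, Milton→Largo 4·4=16. Service 271; fixed 46; total 317.
Proposal Y: {Ashby, Norris}: Joliet→Norris 9·16=144, Sutton→Ashby 3·23=69, Upton→Ashby 10·12=120, Kent→Ashby 5·6=30, Milton→Norris 8·4=32. Service 395; fixed 20; total 415.
Difference: |317 − 415| = 98.

Proposal X is cheaper by 98.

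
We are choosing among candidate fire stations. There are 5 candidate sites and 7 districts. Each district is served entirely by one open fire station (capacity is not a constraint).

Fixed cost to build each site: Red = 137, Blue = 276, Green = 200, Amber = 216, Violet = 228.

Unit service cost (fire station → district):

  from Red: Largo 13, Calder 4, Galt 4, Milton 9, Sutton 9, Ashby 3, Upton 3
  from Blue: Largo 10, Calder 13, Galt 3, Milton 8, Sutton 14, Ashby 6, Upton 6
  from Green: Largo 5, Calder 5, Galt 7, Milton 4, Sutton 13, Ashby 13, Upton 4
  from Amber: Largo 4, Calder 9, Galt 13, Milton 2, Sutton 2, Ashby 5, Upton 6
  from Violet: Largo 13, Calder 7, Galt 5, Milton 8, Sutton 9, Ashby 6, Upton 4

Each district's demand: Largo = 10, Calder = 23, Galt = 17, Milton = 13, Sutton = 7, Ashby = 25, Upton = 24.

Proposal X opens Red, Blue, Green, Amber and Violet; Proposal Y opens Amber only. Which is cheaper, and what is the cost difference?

Proposal Y is cheaper by 434.

Proposal X: {Red, Blue, Green, Amber, Violet}: Largo→Amber 4·10=40, Calder→Red 4·23=92, Galt→Blue 3·17=51, Milton→Amber 2·13=26, Sutton→Amber 2·7=14, Ashby→Red 3·25=75, Upton→Red 3·24=72. Service 370; fixed 1057; total 1427.
Proposal Y: {Amber}: Largo→Amber 4·10=40, Calder→Amber 9·23=207, Galt→Amber 13·17=221, Milton→Amber 2·13=26, Sutton→Amber 2·7=14, Ashby→Amber 5·25=125, Upton→Amber 6·24=144. Service 777; fixed 216; total 993.
Difference: |1427 − 993| = 434.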